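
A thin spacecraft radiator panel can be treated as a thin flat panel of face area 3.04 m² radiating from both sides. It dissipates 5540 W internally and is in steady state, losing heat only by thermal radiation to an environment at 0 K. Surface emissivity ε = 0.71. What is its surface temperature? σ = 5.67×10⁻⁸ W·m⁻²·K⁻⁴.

Steady state: internal power = radiated power, P = εσA T⁴.
Radiating area A = 2·3.04 = 6.080 m².
T⁴ = P/(εσA) = 5540/(0.71·5.67×10⁻⁸·6.080) = 2.263×10¹⁰ K⁴.
T = (2.263×10¹⁰)^(1/4).

T ≈ 388 K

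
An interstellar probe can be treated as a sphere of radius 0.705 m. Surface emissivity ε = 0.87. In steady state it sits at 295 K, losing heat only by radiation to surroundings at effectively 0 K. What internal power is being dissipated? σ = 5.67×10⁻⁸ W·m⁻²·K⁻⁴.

P ≈ 2330 W

Steady state: P = εσA T⁴.
A = 4πr² = 6.246 m²; T⁴ = (295)⁴ = 7.573×10⁹ K⁴.
P = 0.87 × 5.67×10⁻⁸ × 6.246 × 7.573×10⁹.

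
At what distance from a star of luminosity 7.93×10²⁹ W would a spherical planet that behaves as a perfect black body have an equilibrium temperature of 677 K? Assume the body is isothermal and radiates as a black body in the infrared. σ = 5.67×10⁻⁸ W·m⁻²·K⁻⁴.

d ≈ 1.15×10¹² m

For an isothermal black-emitting sphere, (1−a)S·πr² = σ·4πr²·T⁴ ⇒ S = 4σT⁴/(1−a).
S = 4·5.67×10⁻⁸·(677)⁴/1.00 = 47640 W/m².
Flux falls as S = L/(4πd²), so d = √(L/(4πS)) = √(7.93×10²⁹/(4π·47640)).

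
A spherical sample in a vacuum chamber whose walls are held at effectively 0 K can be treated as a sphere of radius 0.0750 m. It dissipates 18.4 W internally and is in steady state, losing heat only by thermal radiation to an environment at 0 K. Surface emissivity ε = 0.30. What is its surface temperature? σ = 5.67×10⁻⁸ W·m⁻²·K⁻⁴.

Steady state: internal power = radiated power, P = εσA T⁴.
Radiating area A = 4πr² = 0.07069 m².
T⁴ = P/(εσA) = 18.4/(0.30·5.67×10⁻⁸·0.07069) = 1.530×10¹⁰ K⁴.
T = (1.530×10¹⁰)^(1/4).

T ≈ 352 K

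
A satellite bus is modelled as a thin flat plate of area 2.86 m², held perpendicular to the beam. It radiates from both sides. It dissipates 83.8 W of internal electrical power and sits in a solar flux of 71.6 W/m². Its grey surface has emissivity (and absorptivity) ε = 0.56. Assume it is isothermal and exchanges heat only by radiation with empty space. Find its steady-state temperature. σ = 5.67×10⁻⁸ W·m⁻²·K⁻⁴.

T ≈ 182 K

At steady state, absorbed solar power + internal power = radiated power.
Absorbed: α·S·A_cross = 0.56·71.6·2.860 = 114.7 W (cross-section A).
Total input = 114.7 + 83.8 = 198.5 W.
Radiated: εσ·A_surf·T⁴ with A_surf = 2A = 5.720 m².
T⁴ = 198.5/(0.56·5.67×10⁻⁸·5.720) = 1.093×10⁹ K⁴.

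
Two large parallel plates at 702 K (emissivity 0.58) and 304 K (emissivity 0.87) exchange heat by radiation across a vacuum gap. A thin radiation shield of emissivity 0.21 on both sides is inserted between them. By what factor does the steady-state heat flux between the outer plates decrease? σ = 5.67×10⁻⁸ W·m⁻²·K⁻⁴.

Without shield: q₀ = σΔ(T⁴)/(1/ε₁+1/ε₂−1) with denominator 1.874.
With shield the two gaps are in series; the resistances add: (1/ε₁+1/ε_s−1)+(1/ε_s+1/ε₂−1) = 5.486+4.911 = 10.40.
Heat-flux ratio q₀/q = 10.40/1.874.

factor ≈ 5.55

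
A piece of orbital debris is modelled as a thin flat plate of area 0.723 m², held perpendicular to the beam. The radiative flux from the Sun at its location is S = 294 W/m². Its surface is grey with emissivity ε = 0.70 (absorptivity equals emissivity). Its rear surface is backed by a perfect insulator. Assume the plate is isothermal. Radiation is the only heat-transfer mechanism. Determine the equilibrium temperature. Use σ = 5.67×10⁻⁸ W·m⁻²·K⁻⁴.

T ≈ 268 K

At equilibrium, absorbed power = emitted power.
Absorbing cross-section = A = 0.7230 m²; emitting surface = A = 0.7230 m² (ratio 1).
εS·A_cross = εσ·A_surf·T⁴  ⇒  T⁴ = S/(1σ)   (ε cancels).
T⁴ = 294/(1·5.67×10⁻⁸) = 5.185×10⁹ K⁴.
T = (5.185×10⁹)^(1/4).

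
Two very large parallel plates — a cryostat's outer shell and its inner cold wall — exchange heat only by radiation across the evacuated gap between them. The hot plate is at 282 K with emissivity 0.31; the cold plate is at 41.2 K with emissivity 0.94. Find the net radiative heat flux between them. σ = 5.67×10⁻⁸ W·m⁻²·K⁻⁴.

q ≈ 109 W/m²

For two infinite grey parallel plates, q = σ(T₁⁴ − T₂⁴)/(1/ε₁ + 1/ε₂ − 1).
T₁⁴ − T₂⁴ = 6.324×10⁹ − 2.881×10⁶ = 6.321×10⁹ K⁴.
1/ε₁ + 1/ε₂ − 1 = 3.226 + 1.064 − 1 = 3.290.
q = 5.67×10⁻⁸ × 6.321×10⁹ / 3.290.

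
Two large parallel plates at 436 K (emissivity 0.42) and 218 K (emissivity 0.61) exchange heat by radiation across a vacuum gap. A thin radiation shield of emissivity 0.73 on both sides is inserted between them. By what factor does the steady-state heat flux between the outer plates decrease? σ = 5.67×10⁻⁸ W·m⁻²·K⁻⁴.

factor ≈ 1.58

Without shield: q₀ = σΔ(T⁴)/(1/ε₁+1/ε₂−1) with denominator 3.020.
With shield the two gaps are in series; the resistances add: (1/ε₁+1/ε_s−1)+(1/ε_s+1/ε₂−1) = 2.751+2.009 = 4.760.
Heat-flux ratio q₀/q = 4.760/3.020.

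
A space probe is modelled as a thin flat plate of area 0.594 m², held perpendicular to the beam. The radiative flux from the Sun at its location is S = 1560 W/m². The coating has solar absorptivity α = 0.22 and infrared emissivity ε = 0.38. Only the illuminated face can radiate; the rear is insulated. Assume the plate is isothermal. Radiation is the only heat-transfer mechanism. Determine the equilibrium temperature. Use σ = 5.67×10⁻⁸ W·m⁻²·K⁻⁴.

T ≈ 355 K

At equilibrium, absorbed power = emitted power.
Absorbing cross-section = A = 0.5940 m²; emitting surface = A = 0.5940 m² (ratio 1).
αS·A_cross = εσ·A_surf·T⁴  ⇒  T⁴ = αS/(ε·1σ).
T⁴ = 0.220·1560/(0.38·1·5.67×10⁻⁸) = 1.593×10¹⁰ K⁴.
T = (1.593×10¹⁰)^(1/4).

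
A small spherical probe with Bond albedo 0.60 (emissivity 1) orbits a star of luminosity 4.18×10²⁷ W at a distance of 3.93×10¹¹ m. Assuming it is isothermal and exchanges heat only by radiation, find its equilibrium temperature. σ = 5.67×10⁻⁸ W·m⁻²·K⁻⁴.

T ≈ 248 K

First find the stellar flux at distance d: S = L/(4πd²) = 4.18×10²⁷/(4π·(3.93×10¹¹)²) = 2154 W/m².
For an isothermal sphere, absorbed (1−a)S·πr² = emitted σ·4πr²·T⁴, so T⁴ = (1−a)S/(4σ).
T⁴ = 0.400·2154/(4·5.67×10⁻⁸) = 3.798×10⁹ K⁴.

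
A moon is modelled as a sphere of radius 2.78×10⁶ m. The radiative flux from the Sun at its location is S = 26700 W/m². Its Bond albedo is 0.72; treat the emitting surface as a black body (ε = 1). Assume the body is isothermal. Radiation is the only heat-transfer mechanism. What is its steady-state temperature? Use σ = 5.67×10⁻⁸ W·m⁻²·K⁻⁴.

At equilibrium, absorbed power = emitted power.
Absorbing cross-section = πr² = 2.428×10¹³ m²; emitting surface = 4πr² = 9.712×10¹³ m² (ratio 4).
(1−a)S·A_cross = εσ·A_surf·T⁴  ⇒  T⁴ = (1−a)S/(4σ).
T⁴ = 0.280·26700/(4·5.67×10⁻⁸) = 3.296×10¹⁰ K⁴.
T = (3.296×10¹⁰)^(1/4).

T ≈ 426 K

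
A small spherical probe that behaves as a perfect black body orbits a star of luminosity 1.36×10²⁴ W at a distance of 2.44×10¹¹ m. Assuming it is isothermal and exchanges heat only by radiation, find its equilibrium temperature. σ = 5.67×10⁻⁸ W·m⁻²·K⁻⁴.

First find the stellar flux at distance d: S = L/(4πd²) = 1.36×10²⁴/(4π·(2.44×10¹¹)²) = 1.818 W/m².
For an isothermal sphere, absorbed (1−a)S·πr² = emitted σ·4πr²·T⁴, so T⁴ = (1−a)S/(4σ).
T⁴ = 1.00·1.818/(4·5.67×10⁻⁸) = 8.015×10⁶ K⁴.

T ≈ 53.2 K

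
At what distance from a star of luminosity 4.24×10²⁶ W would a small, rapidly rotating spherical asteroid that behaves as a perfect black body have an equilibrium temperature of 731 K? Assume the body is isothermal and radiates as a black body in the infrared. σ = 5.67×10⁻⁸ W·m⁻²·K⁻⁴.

d ≈ 2.28×10¹⁰ m

For an isothermal black-emitting sphere, (1−a)S·πr² = σ·4πr²·T⁴ ⇒ S = 4σT⁴/(1−a).
S = 4·5.67×10⁻⁸·(731)⁴/1.00 = 64760 W/m².
Flux falls as S = L/(4πd²), so d = √(L/(4πS)) = √(4.24×10²⁶/(4π·64760)).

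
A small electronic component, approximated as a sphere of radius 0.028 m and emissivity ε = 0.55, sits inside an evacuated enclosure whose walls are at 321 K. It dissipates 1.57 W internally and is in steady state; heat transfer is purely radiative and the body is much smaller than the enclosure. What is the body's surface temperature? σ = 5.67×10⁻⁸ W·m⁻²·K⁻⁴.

For a small grey body in a large enclosure, net radiated power = εσA(T⁴ − T_w⁴).
Steady state: P = εσA(T⁴ − T_w⁴) with A = 4πr² = 0.009852 m².
T⁴ = P/(εσA) + T_w⁴ = 1.57/(0.55·5.67×10⁻⁸·0.009852) + (321)⁴
    = 5.110×10⁹ + 1.062×10¹⁰ = 1.573×10¹⁰ K⁴.

T ≈ 354 K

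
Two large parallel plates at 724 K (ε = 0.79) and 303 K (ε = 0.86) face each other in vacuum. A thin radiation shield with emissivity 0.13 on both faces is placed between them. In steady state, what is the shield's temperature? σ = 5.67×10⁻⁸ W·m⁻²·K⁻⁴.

In steady state the net flux on the hot side equals that on the cold side.
σ(T₁⁴−T_s⁴)/D₁ = σ(T_s⁴−T₂⁴)/D₂, with D₁ = 1/ε₁+1/ε_s−1 = 7.958, D₂ = 1/ε_s+1/ε₂−1 = 7.855.
Solve for T_s⁴: T_s⁴ = (D₂·T₁⁴ + D₁·T₂⁴)/(D₁+D₂) = 1.407×10¹¹ K⁴.

T_s ≈ 612 K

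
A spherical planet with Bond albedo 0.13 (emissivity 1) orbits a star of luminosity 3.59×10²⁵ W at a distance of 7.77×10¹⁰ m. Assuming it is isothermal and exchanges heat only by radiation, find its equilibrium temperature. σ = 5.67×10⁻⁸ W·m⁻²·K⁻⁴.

T ≈ 206 K

First find the stellar flux at distance d: S = L/(4πd²) = 3.59×10²⁵/(4π·(7.77×10¹⁰)²) = 473.2 W/m².
For an isothermal sphere, absorbed (1−a)S·πr² = emitted σ·4πr²·T⁴, so T⁴ = (1−a)S/(4σ).
T⁴ = 0.870·473.2/(4·5.67×10⁻⁸) = 1.815×10⁹ K⁴.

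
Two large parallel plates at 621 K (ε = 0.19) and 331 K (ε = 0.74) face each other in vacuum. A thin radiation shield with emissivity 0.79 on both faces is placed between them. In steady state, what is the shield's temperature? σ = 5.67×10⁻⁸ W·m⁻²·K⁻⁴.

In steady state the net flux on the hot side equals that on the cold side.
σ(T₁⁴−T_s⁴)/D₁ = σ(T_s⁴−T₂⁴)/D₂, with D₁ = 1/ε₁+1/ε_s−1 = 5.529, D₂ = 1/ε_s+1/ε₂−1 = 1.617.
Solve for T_s⁴: T_s⁴ = (D₂·T₁⁴ + D₁·T₂⁴)/(D₁+D₂) = 4.294×10¹⁰ K⁴.

T_s ≈ 455 K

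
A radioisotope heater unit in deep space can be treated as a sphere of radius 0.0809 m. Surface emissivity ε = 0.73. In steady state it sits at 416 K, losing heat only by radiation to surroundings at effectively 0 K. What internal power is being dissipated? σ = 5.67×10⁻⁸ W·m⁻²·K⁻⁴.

P ≈ 102 W

Steady state: P = εσA T⁴.
A = 4πr² = 0.08224 m²; T⁴ = (416)⁴ = 2.995×10¹⁰ K⁴.
P = 0.73 × 5.67×10⁻⁸ × 0.08224 × 2.995×10¹⁰.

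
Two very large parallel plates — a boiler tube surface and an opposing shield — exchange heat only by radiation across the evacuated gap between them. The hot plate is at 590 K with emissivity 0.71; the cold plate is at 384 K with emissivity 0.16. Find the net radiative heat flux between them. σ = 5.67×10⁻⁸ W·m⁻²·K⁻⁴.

q ≈ 847 W/m²

For two infinite grey parallel plates, q = σ(T₁⁴ − T₂⁴)/(1/ε₁ + 1/ε₂ − 1).
T₁⁴ − T₂⁴ = 1.212×10¹¹ − 2.174×10¹⁰ = 9.943×10¹⁰ K⁴.
1/ε₁ + 1/ε₂ − 1 = 1.408 + 6.250 − 1 = 6.658.
q = 5.67×10⁻⁸ × 9.943×10¹⁰ / 6.658.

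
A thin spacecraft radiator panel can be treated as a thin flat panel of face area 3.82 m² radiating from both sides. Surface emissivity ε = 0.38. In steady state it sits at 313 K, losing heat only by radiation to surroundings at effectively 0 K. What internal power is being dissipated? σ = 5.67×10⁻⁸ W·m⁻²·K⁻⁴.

P ≈ 1580 W

Steady state: P = εσA T⁴.
A = 2·3.82 = 7.640 m²; T⁴ = (313)⁴ = 9.598×10⁹ K⁴.
P = 0.38 × 5.67×10⁻⁸ × 7.640 × 9.598×10⁹.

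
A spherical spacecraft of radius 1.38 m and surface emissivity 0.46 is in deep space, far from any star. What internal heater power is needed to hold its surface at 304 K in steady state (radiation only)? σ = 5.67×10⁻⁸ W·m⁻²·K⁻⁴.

P = εσ·4πr²·T⁴.
4πr² = 23.93 m²; T⁴ = 8.541×10⁹ K⁴.
P = 0.46·5.67×10⁻⁸·23.93·8.541×10⁹.

P ≈ 5330 W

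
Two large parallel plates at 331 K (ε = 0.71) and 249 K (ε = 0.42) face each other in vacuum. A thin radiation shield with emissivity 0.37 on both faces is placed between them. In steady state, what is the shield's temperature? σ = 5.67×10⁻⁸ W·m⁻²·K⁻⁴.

In steady state the net flux on the hot side equals that on the cold side.
σ(T₁⁴−T_s⁴)/D₁ = σ(T_s⁴−T₂⁴)/D₂, with D₁ = 1/ε₁+1/ε_s−1 = 3.111, D₂ = 1/ε_s+1/ε₂−1 = 4.084.
Solve for T_s⁴: T_s⁴ = (D₂·T₁⁴ + D₁·T₂⁴)/(D₁+D₂) = 8.475×10⁹ K⁴.

T_s ≈ 303 K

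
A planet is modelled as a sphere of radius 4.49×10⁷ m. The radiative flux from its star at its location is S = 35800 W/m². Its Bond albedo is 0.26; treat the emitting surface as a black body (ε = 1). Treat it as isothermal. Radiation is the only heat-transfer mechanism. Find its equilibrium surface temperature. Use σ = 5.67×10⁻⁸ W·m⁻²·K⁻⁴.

T ≈ 585 K

At equilibrium, absorbed power = emitted power.
Absorbing cross-section = πr² = 6.333×10¹⁵ m²; emitting surface = 4πr² = 2.533×10¹⁶ m² (ratio 4).
(1−a)S·A_cross = εσ·A_surf·T⁴  ⇒  T⁴ = (1−a)S/(4σ).
T⁴ = 0.740·35800/(4·5.67×10⁻⁸) = 1.168×10¹¹ K⁴.
T = (1.168×10¹¹)^(1/4).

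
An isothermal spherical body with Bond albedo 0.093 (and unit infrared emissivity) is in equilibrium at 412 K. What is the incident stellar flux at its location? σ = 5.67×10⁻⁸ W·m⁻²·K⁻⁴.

(1−a)S·πr² = σ·4πr²·T⁴ ⇒ S = 4σT⁴/(1−a).
S = 4·5.67×10⁻⁸·2.881×10¹⁰/0.907.

S ≈ 7200 W/m²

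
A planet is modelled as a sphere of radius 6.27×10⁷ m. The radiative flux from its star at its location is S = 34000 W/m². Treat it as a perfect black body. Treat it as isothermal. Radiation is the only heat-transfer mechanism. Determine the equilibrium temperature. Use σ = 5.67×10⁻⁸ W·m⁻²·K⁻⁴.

At equilibrium, absorbed power = emitted power.
Absorbing cross-section = πr² = 1.235×10¹⁶ m²; emitting surface = 4πr² = 4.940×10¹⁶ m² (ratio 4).
S·A_cross = εσ·A_surf·T⁴  ⇒  T⁴ = S/(4σ).
T⁴ = 1.00·34000/(4·5.67×10⁻⁸) = 1.499×10¹¹ K⁴.
T = (1.499×10¹¹)^(1/4).

T ≈ 622 K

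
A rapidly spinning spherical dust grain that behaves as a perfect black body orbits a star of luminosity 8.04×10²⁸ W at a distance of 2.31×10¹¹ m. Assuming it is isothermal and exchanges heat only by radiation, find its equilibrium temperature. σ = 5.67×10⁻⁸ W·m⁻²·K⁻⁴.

T ≈ 853 K

First find the stellar flux at distance d: S = L/(4πd²) = 8.04×10²⁸/(4π·(2.31×10¹¹)²) = 1.199×10⁵ W/m².
For an isothermal sphere, absorbed (1−a)S·πr² = emitted σ·4πr²·T⁴, so T⁴ = (1−a)S/(4σ).
T⁴ = 1.00·1.199×10⁵/(4·5.67×10⁻⁸) = 5.287×10¹¹ K⁴.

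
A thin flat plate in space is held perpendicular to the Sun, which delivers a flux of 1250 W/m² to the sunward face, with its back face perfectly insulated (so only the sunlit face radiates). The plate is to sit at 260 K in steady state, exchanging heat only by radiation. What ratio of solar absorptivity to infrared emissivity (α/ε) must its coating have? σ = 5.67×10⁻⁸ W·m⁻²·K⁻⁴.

Balance: αS·A = εσ·1A·T⁴ ⇒ α/ε = σT⁴/S.
α/ε = 5.67×10⁻⁸·(260)⁴/1250 = 5.67×10⁻⁸·4.570×10⁹/1250.

α/ε ≈ 0.207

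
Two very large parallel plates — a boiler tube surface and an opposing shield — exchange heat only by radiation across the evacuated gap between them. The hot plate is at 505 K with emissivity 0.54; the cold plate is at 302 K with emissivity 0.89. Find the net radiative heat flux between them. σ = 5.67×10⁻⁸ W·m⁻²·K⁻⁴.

q ≈ 1630 W/m²

For two infinite grey parallel plates, q = σ(T₁⁴ − T₂⁴)/(1/ε₁ + 1/ε₂ − 1).
T₁⁴ − T₂⁴ = 6.504×10¹⁰ − 8.318×10⁹ = 5.672×10¹⁰ K⁴.
1/ε₁ + 1/ε₂ − 1 = 1.852 + 1.124 − 1 = 1.975.
q = 5.67×10⁻⁸ × 5.672×10¹⁰ / 1.975.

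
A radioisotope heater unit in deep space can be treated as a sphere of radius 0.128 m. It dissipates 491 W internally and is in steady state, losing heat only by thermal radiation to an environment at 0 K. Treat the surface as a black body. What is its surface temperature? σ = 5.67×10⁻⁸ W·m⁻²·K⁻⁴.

T ≈ 453 K

Steady state: internal power = radiated power, P = εσA T⁴.
Radiating area A = 4πr² = 0.2059 m².
T⁴ = P/(εσA) = 491/(1.0·5.67×10⁻⁸·0.2059) = 4.206×10¹⁰ K⁴.
T = (4.206×10¹⁰)^(1/4).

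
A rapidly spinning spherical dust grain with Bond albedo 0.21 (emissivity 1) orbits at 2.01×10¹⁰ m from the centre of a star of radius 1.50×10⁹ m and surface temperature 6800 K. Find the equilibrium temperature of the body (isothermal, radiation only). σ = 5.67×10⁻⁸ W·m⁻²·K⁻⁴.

T ≈ 1240 K

The star's surface emits σT_*⁴; at distance d the flux is S = σT_*⁴(R_*/d)².
S = 5.67×10⁻⁸·(6800)⁴·(1.50×10⁹/2.01×10¹⁰)² = 6.752×10⁵ W/m².
For an isothermal sphere T⁴ = (1−a)S/(4σ) = 2.352×10¹² K⁴.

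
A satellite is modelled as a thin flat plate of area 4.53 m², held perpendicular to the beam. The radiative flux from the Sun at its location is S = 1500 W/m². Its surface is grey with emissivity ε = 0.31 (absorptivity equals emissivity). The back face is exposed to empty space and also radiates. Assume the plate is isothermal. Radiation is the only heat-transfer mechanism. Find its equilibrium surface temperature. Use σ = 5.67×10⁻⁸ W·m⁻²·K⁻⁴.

At equilibrium, absorbed power = emitted power.
Absorbing cross-section = A = 4.530 m²; emitting surface = 2A = 9.060 m² (ratio 2).
εS·A_cross = εσ·A_surf·T⁴  ⇒  T⁴ = S/(2σ)   (ε cancels).
T⁴ = 1500/(2·5.67×10⁻⁸) = 1.323×10¹⁰ K⁴.
T = (1.323×10¹⁰)^(1/4).

T ≈ 339 K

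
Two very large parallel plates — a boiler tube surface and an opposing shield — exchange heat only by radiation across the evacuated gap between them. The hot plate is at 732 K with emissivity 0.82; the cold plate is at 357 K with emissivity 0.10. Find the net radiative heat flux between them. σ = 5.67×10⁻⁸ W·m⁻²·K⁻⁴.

q ≈ 1500 W/m²

For two infinite grey parallel plates, q = σ(T₁⁴ − T₂⁴)/(1/ε₁ + 1/ε₂ − 1).
T₁⁴ − T₂⁴ = 2.871×10¹¹ − 1.624×10¹⁰ = 2.709×10¹¹ K⁴.
1/ε₁ + 1/ε₂ − 1 = 1.220 + 10.00 − 1 = 10.22.
q = 5.67×10⁻⁸ × 2.709×10¹¹ / 10.22.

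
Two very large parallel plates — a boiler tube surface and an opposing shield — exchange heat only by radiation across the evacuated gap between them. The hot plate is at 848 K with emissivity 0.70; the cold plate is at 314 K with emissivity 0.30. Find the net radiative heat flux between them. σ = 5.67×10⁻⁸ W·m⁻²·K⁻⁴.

For two infinite grey parallel plates, q = σ(T₁⁴ − T₂⁴)/(1/ε₁ + 1/ε₂ − 1).
T₁⁴ − T₂⁴ = 5.171×10¹¹ − 9.721×10⁹ = 5.074×10¹¹ K⁴.
1/ε₁ + 1/ε₂ − 1 = 1.429 + 3.333 − 1 = 3.762.
q = 5.67×10⁻⁸ × 5.074×10¹¹ / 3.762.

q ≈ 7650 W/m²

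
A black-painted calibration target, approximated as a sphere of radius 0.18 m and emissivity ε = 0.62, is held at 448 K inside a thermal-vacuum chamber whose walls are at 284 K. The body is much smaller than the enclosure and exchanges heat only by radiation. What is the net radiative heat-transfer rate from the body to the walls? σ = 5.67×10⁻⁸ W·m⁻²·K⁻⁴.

For a small grey body in a large enclosure: P_net = εσA(T_body⁴ − T_wall⁴).
A = 4πr² = 0.4072 m²; T_body⁴ − T_wall⁴ = 4.028×10¹⁰ − 6.505×10⁹ = 3.378×10¹⁰ K⁴.
|P_net| = 0.62·5.67×10⁻⁸·0.4072·3.378×10¹⁰.

P_net ≈ 483 W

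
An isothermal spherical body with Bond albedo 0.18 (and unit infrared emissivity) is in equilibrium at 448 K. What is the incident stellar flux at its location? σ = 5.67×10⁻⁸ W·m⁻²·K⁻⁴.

S ≈ 11100 W/m²

(1−a)S·πr² = σ·4πr²·T⁴ ⇒ S = 4σT⁴/(1−a).
S = 4·5.67×10⁻⁸·4.028×10¹⁰/0.820.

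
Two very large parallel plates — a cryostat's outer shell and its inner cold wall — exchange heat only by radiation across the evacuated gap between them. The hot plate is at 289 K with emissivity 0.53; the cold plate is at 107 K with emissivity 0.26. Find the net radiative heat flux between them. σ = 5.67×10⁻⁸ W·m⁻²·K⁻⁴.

For two infinite grey parallel plates, q = σ(T₁⁴ − T₂⁴)/(1/ε₁ + 1/ε₂ − 1).
T₁⁴ − T₂⁴ = 6.976×10⁹ − 1.311×10⁸ = 6.845×10⁹ K⁴.
1/ε₁ + 1/ε₂ − 1 = 1.887 + 3.846 − 1 = 4.733.
q = 5.67×10⁻⁸ × 6.845×10⁹ / 4.733.

q ≈ 82.0 W/m²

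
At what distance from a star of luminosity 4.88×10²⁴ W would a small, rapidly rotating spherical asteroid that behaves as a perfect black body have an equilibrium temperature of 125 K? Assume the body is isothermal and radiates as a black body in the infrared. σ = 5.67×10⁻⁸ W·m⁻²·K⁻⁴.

d ≈ 8.37×10¹⁰ m

For an isothermal black-emitting sphere, (1−a)S·πr² = σ·4πr²·T⁴ ⇒ S = 4σT⁴/(1−a).
S = 4·5.67×10⁻⁸·(125)⁴/1.00 = 55.37 W/m².
Flux falls as S = L/(4πd²), so d = √(L/(4πS)) = √(4.88×10²⁴/(4π·55.37)).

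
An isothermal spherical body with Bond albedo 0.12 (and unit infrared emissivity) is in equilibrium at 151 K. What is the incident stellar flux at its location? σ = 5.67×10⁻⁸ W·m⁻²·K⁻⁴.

(1−a)S·πr² = σ·4πr²·T⁴ ⇒ S = 4σT⁴/(1−a).
S = 4·5.67×10⁻⁸·5.199×10⁸/0.880.

S ≈ 134 W/m²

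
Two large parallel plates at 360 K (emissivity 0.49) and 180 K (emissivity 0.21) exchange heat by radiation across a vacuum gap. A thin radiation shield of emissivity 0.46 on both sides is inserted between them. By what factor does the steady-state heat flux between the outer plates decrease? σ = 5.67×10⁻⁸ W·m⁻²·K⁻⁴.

factor ≈ 1.58

Without shield: q₀ = σΔ(T⁴)/(1/ε₁+1/ε₂−1) with denominator 5.803.
With shield the two gaps are in series; the resistances add: (1/ε₁+1/ε_s−1)+(1/ε_s+1/ε₂−1) = 3.215+5.936 = 9.151.
Heat-flux ratio q₀/q = 9.151/5.803.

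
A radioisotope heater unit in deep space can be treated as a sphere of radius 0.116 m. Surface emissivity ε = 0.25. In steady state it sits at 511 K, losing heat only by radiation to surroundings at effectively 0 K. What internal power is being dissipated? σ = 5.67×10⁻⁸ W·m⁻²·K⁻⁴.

Steady state: P = εσA T⁴.
A = 4πr² = 0.1691 m²; T⁴ = (511)⁴ = 6.818×10¹⁰ K⁴.
P = 0.25 × 5.67×10⁻⁸ × 0.1691 × 6.818×10¹⁰.

P ≈ 163 W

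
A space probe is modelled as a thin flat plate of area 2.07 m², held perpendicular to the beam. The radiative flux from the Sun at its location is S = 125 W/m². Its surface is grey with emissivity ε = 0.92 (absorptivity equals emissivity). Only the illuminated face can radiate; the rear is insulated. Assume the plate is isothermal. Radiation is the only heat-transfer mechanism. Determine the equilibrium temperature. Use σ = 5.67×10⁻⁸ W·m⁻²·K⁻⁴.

At equilibrium, absorbed power = emitted power.
Absorbing cross-section = A = 2.070 m²; emitting surface = A = 2.070 m² (ratio 1).
εS·A_cross = εσ·A_surf·T⁴  ⇒  T⁴ = S/(1σ)   (ε cancels).
T⁴ = 125/(1·5.67×10⁻⁸) = 2.205×10⁹ K⁴.
T = (2.205×10⁹)^(1/4).

T ≈ 217 K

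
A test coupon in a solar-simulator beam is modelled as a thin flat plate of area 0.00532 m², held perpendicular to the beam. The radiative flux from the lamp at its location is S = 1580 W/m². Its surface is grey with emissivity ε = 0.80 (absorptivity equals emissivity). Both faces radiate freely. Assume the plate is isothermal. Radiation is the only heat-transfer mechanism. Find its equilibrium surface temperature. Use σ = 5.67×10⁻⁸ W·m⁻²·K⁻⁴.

At equilibrium, absorbed power = emitted power.
Absorbing cross-section = A = 0.005320 m²; emitting surface = 2A = 0.01064 m² (ratio 2).
εS·A_cross = εσ·A_surf·T⁴  ⇒  T⁴ = S/(2σ)   (ε cancels).
T⁴ = 1580/(2·5.67×10⁻⁸) = 1.393×10¹⁰ K⁴.
T = (1.393×10¹⁰)^(1/4).

T ≈ 344 K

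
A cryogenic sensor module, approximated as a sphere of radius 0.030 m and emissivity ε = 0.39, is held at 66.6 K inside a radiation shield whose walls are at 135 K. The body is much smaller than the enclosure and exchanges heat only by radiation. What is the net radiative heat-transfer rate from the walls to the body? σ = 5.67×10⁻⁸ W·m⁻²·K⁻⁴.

For a small grey body in a large enclosure: P_net = εσA(T_body⁴ − T_wall⁴).
A = 4πr² = 0.01131 m²; T_body⁴ − T_wall⁴ = 1.967×10⁷ − 3.322×10⁸ = -3.125×10⁸ K⁴.
|P_net| = 0.39·5.67×10⁻⁸·0.01131·3.125×10⁸.

P_net ≈ 0.0781 W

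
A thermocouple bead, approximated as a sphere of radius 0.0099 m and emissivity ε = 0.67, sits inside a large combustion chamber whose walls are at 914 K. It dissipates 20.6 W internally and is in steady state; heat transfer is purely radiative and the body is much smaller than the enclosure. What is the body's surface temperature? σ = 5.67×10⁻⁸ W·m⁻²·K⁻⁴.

For a small grey body in a large enclosure, net radiated power = εσA(T⁴ − T_w⁴).
Steady state: P = εσA(T⁴ − T_w⁴) with A = 4πr² = 0.001232 m².
T⁴ = P/(εσA) + T_w⁴ = 20.6/(0.67·5.67×10⁻⁸·0.001232) + (914)⁴
    = 4.403×10¹¹ + 6.979×10¹¹ = 1.138×10¹² K⁴.

T ≈ 1030 K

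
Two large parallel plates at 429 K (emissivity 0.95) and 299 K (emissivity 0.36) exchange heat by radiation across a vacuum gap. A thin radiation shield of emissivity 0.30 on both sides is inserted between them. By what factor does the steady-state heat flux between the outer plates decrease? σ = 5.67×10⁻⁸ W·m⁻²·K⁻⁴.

factor ≈ 3.00

Without shield: q₀ = σΔ(T⁴)/(1/ε₁+1/ε₂−1) with denominator 2.830.
With shield the two gaps are in series; the resistances add: (1/ε₁+1/ε_s−1)+(1/ε_s+1/ε₂−1) = 3.386+5.111 = 8.497.
Heat-flux ratio q₀/q = 8.497/2.830.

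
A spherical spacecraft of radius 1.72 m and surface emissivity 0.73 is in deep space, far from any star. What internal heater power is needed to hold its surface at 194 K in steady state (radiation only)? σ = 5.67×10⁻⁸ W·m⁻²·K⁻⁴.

P = εσ·4πr²·T⁴.
4πr² = 37.18 m²; T⁴ = 1.416×10⁹ K⁴.
P = 0.73·5.67×10⁻⁸·37.18·1.416×10⁹.

P ≈ 2180 W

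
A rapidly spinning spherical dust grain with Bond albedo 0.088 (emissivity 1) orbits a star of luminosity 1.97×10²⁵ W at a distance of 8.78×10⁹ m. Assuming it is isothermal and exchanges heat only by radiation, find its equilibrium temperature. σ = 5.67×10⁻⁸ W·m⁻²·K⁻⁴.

First find the stellar flux at distance d: S = L/(4πd²) = 1.97×10²⁵/(4π·(8.78×10⁹)²) = 20340 W/m².
For an isothermal sphere, absorbed (1−a)S·πr² = emitted σ·4πr²·T⁴, so T⁴ = (1−a)S/(4σ).
T⁴ = 0.912·20340/(4·5.67×10⁻⁸) = 8.177×10¹⁰ K⁴.

T ≈ 535 K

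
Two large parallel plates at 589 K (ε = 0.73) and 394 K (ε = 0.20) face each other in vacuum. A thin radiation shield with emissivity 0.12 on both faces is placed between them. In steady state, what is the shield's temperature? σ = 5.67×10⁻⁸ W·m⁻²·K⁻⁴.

T_s ≈ 533 K

In steady state the net flux on the hot side equals that on the cold side.
σ(T₁⁴−T_s⁴)/D₁ = σ(T_s⁴−T₂⁴)/D₂, with D₁ = 1/ε₁+1/ε_s−1 = 8.703, D₂ = 1/ε_s+1/ε₂−1 = 12.33.
Solve for T_s⁴: T_s⁴ = (D₂·T₁⁴ + D₁·T₂⁴)/(D₁+D₂) = 8.053×10¹⁰ K⁴.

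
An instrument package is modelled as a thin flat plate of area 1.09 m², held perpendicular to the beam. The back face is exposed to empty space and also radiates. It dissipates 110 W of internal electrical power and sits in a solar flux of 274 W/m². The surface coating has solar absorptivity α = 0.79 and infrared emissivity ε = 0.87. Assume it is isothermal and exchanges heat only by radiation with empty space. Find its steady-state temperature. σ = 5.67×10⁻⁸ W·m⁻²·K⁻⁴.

T ≈ 238 K

At steady state, absorbed solar power + internal power = radiated power.
Absorbed: α·S·A_cross = 0.79·274·1.090 = 235.9 W (cross-section A).
Total input = 235.9 + 110 = 345.9 W.
Radiated: εσ·A_surf·T⁴ with A_surf = 2A = 2.180 m².
T⁴ = 345.9/(0.87·5.67×10⁻⁸·2.180) = 3.217×10⁹ K⁴.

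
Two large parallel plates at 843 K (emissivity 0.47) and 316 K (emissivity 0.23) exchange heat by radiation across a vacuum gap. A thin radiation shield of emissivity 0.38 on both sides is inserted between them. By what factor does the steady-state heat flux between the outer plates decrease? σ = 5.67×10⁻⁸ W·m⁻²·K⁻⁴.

factor ≈ 1.78

Without shield: q₀ = σΔ(T⁴)/(1/ε₁+1/ε₂−1) with denominator 5.475.
With shield the two gaps are in series; the resistances add: (1/ε₁+1/ε_s−1)+(1/ε_s+1/ε₂−1) = 3.759+5.979 = 9.739.
Heat-flux ratio q₀/q = 9.739/5.475.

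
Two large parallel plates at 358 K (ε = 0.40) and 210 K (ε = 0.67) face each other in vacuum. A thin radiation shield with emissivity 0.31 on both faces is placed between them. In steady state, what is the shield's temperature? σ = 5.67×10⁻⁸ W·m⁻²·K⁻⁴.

T_s ≈ 302 K

In steady state the net flux on the hot side equals that on the cold side.
σ(T₁⁴−T_s⁴)/D₁ = σ(T_s⁴−T₂⁴)/D₂, with D₁ = 1/ε₁+1/ε_s−1 = 4.726, D₂ = 1/ε_s+1/ε₂−1 = 3.718.
Solve for T_s⁴: T_s⁴ = (D₂·T₁⁴ + D₁·T₂⁴)/(D₁+D₂) = 8.322×10⁹ K⁴.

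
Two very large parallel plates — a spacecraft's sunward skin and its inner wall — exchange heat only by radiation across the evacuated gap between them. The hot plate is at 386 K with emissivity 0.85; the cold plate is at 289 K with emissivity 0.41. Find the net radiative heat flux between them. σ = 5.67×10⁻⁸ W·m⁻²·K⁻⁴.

For two infinite grey parallel plates, q = σ(T₁⁴ − T₂⁴)/(1/ε₁ + 1/ε₂ − 1).
T₁⁴ − T₂⁴ = 2.220×10¹⁰ − 6.976×10⁹ = 1.522×10¹⁰ K⁴.
1/ε₁ + 1/ε₂ − 1 = 1.176 + 2.439 − 1 = 2.615.
q = 5.67×10⁻⁸ × 1.522×10¹⁰ / 2.615.

q ≈ 330 W/m²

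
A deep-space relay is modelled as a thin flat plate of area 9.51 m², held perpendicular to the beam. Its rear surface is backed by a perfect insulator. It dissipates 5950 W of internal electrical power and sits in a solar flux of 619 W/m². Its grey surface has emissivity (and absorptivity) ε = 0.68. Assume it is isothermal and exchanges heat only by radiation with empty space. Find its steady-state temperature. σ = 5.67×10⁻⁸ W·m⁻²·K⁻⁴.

At steady state, absorbed solar power + internal power = radiated power.
Absorbed: α·S·A_cross = 0.68·619·9.510 = 4003 W (cross-section A).
Total input = 4003 + 5950 = 9953 W.
Radiated: εσ·A_surf·T⁴ with A_surf = A = 9.510 m².
T⁴ = 9953/(0.68·5.67×10⁻⁸·9.510) = 2.714×10¹⁰ K⁴.

T ≈ 406 K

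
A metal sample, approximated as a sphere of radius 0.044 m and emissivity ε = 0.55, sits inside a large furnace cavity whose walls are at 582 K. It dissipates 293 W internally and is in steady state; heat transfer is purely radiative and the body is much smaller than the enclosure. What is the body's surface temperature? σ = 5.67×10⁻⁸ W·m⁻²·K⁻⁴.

T ≈ 841 K

For a small grey body in a large enclosure, net radiated power = εσA(T⁴ − T_w⁴).
Steady state: P = εσA(T⁴ − T_w⁴) with A = 4πr² = 0.02433 m².
T⁴ = P/(εσA) + T_w⁴ = 293/(0.55·5.67×10⁻⁸·0.02433) + (582)⁴
    = 3.862×10¹¹ + 1.147×10¹¹ = 5.009×10¹¹ K⁴.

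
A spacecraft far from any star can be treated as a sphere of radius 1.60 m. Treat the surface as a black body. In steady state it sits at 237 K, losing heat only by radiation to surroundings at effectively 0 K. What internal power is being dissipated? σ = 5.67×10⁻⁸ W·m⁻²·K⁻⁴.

Steady state: P = εσA T⁴.
A = 4πr² = 32.17 m²; T⁴ = (237)⁴ = 3.155×10⁹ K⁴.
P = 1.0 × 5.67×10⁻⁸ × 32.17 × 3.155×10⁹.

P ≈ 5750 W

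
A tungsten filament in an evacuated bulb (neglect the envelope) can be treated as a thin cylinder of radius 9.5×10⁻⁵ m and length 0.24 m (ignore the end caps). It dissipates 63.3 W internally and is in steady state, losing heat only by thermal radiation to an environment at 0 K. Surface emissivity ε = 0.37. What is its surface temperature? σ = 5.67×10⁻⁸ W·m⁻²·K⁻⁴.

T ≈ 2140 K

Steady state: internal power = radiated power, P = εσA T⁴.
Radiating area A = 2πrL = 1.433×10⁻⁴ m².
T⁴ = P/(εσA) = 63.3/(0.37·5.67×10⁻⁸·1.433×10⁻⁴) = 2.106×10¹³ K⁴.
T = (2.106×10¹³)^(1/4).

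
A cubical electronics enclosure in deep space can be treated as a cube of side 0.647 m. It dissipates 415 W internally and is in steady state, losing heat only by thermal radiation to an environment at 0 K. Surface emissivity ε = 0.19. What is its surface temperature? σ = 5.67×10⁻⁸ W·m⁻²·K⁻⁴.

Steady state: internal power = radiated power, P = εσA T⁴.
Radiating area A = 6L² = 2.512 m².
T⁴ = P/(εσA) = 415/(0.19·5.67×10⁻⁸·2.512) = 1.534×10¹⁰ K⁴.
T = (1.534×10¹⁰)^(1/4).

T ≈ 352 K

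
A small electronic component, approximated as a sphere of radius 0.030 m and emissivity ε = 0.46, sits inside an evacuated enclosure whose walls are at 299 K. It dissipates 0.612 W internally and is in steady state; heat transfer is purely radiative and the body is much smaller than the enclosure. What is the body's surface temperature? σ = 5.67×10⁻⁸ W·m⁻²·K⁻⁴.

For a small grey body in a large enclosure, net radiated power = εσA(T⁴ − T_w⁴).
Steady state: P = εσA(T⁴ − T_w⁴) with A = 4πr² = 0.01131 m².
T⁴ = P/(εσA) + T_w⁴ = 0.612/(0.46·5.67×10⁻⁸·0.01131) + (299)⁴
    = 2.075×10⁹ + 7.993×10⁹ = 1.007×10¹⁰ K⁴.

T ≈ 317 K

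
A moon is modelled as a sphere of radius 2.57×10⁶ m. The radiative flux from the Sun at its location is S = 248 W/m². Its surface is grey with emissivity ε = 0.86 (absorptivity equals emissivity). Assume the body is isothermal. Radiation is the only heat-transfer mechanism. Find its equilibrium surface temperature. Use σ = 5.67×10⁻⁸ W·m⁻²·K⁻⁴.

At equilibrium, absorbed power = emitted power.
Absorbing cross-section = πr² = 2.075×10¹³ m²; emitting surface = 4πr² = 8.300×10¹³ m² (ratio 4).
εS·A_cross = εσ·A_surf·T⁴  ⇒  T⁴ = S/(4σ)   (ε cancels).
T⁴ = 248/(4·5.67×10⁻⁸) = 1.093×10⁹ K⁴.
T = (1.093×10⁹)^(1/4).

T ≈ 182 K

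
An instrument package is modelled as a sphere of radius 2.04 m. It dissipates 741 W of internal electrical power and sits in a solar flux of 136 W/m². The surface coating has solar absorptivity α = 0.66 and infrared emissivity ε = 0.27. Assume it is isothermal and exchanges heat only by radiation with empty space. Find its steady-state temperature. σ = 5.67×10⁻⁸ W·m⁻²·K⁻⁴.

At steady state, absorbed solar power + internal power = radiated power.
Absorbed: α·S·A_cross = 0.66·136·13.07 = 1174 W (cross-section πr²).
Total input = 1174 + 741 = 1915 W.
Radiated: εσ·A_surf·T⁴ with A_surf = 4πr² = 52.30 m².
T⁴ = 1915/(0.27·5.67×10⁻⁸·52.30) = 2.391×10⁹ K⁴.

T ≈ 221 K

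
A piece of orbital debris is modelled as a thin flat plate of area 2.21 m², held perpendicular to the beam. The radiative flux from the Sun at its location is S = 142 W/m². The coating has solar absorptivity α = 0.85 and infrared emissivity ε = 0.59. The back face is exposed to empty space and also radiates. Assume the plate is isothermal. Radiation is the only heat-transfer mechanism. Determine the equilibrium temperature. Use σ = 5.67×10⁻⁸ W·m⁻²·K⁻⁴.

T ≈ 206 K

At equilibrium, absorbed power = emitted power.
Absorbing cross-section = A = 2.210 m²; emitting surface = 2A = 4.420 m² (ratio 2).
αS·A_cross = εσ·A_surf·T⁴  ⇒  T⁴ = αS/(ε·2σ).
T⁴ = 0.850·142/(0.59·2·5.67×10⁻⁸) = 1.804×10⁹ K⁴.
T = (1.804×10⁹)^(1/4).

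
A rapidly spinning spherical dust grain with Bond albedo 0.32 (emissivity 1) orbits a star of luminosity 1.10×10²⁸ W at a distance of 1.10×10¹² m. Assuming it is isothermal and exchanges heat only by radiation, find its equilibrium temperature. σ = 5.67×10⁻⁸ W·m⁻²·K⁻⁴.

T ≈ 216 K

First find the stellar flux at distance d: S = L/(4πd²) = 1.10×10²⁸/(4π·(1.10×10¹²)²) = 723.4 W/m².
For an isothermal sphere, absorbed (1−a)S·πr² = emitted σ·4πr²·T⁴, so T⁴ = (1−a)S/(4σ).
T⁴ = 0.680·723.4/(4·5.67×10⁻⁸) = 2.169×10⁹ K⁴.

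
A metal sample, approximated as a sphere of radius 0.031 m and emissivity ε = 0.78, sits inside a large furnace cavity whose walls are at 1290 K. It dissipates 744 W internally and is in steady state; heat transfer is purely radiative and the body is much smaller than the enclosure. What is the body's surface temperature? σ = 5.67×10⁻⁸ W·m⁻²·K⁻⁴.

T ≈ 1430 K

For a small grey body in a large enclosure, net radiated power = εσA(T⁴ − T_w⁴).
Steady state: P = εσA(T⁴ − T_w⁴) with A = 4πr² = 0.01208 m².
T⁴ = P/(εσA) + T_w⁴ = 744/(0.78·5.67×10⁻⁸·0.01208) + (1290)⁴
    = 1.393×10¹² + 2.769×10¹² = 4.162×10¹² K⁴.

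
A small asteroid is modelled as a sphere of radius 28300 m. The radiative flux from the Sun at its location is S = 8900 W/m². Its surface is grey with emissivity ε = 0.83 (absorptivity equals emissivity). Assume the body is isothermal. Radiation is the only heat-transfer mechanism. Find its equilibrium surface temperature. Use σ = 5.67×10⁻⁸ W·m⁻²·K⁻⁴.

At equilibrium, absorbed power = emitted power.
Absorbing cross-section = πr² = 2.516×10⁹ m²; emitting surface = 4πr² = 1.006×10¹⁰ m² (ratio 4).
εS·A_cross = εσ·A_surf·T⁴  ⇒  T⁴ = S/(4σ)   (ε cancels).
T⁴ = 8900/(4·5.67×10⁻⁸) = 3.924×10¹⁰ K⁴.
T = (3.924×10¹⁰)^(1/4).

T ≈ 445 K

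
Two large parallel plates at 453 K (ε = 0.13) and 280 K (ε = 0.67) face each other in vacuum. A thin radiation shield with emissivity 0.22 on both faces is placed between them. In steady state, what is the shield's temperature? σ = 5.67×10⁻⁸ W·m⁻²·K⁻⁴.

In steady state the net flux on the hot side equals that on the cold side.
σ(T₁⁴−T_s⁴)/D₁ = σ(T_s⁴−T₂⁴)/D₂, with D₁ = 1/ε₁+1/ε_s−1 = 11.24, D₂ = 1/ε_s+1/ε₂−1 = 5.038.
Solve for T_s⁴: T_s⁴ = (D₂·T₁⁴ + D₁·T₂⁴)/(D₁+D₂) = 1.728×10¹⁰ K⁴.

T_s ≈ 363 K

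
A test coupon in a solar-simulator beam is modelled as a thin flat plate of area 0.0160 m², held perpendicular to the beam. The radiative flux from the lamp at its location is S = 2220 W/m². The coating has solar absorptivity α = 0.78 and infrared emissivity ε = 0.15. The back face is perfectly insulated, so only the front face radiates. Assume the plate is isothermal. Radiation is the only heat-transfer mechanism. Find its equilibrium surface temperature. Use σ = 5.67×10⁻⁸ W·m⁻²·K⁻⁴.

At equilibrium, absorbed power = emitted power.
Absorbing cross-section = A = 0.01600 m²; emitting surface = A = 0.01600 m² (ratio 1).
αS·A_cross = εσ·A_surf·T⁴  ⇒  T⁴ = αS/(ε·1σ).
T⁴ = 0.780·2220/(0.15·1·5.67×10⁻⁸) = 2.036×10¹¹ K⁴.
T = (2.036×10¹¹)^(1/4).

T ≈ 672 K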